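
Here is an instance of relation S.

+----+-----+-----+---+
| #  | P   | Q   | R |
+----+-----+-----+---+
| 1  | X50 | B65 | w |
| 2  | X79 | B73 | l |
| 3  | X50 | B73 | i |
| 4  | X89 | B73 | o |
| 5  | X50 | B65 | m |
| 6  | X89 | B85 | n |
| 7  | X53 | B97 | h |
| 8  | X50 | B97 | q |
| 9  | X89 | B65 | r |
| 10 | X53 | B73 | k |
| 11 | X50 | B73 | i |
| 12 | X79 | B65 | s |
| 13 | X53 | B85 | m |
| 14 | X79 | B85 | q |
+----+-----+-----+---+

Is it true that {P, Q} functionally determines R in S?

(P=X50, Q=B65): rows 1, 5 → R takes values {w, m} — violation
(P=X79, Q=B73): row 2 → R = l ✓
(P=X50, Q=B73): rows 3, 11 → R = i, i ✓
(P=X89, Q=B73): row 4 → R = o ✓
(P=X89, Q=B85): row 6 → R = n ✓
(P=X53, Q=B97): row 7 → R = h ✓
(P=X50, Q=B97): row 8 → R = q ✓
(P=X89, Q=B65): row 9 → R = r ✓
(P=X53, Q=B73): row 10 → R = k ✓
(P=X79, Q=B65): row 12 → R = s ✓
(P=X53, Q=B85): row 13 → R = m ✓
(P=X79, Q=B85): row 14 → R = q ✓
Two rows agree on {P, Q} but differ on R, so {P, Q} -> R does not hold.

No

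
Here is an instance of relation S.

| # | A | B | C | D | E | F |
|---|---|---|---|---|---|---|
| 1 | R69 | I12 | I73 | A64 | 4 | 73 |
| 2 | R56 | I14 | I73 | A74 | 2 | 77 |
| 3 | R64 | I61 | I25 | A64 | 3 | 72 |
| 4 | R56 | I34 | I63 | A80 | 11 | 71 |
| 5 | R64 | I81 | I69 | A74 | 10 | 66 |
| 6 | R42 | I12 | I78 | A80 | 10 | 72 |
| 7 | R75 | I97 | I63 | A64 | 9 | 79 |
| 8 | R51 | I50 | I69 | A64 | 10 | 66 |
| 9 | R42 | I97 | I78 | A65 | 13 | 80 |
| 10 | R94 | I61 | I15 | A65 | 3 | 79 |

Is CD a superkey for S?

Yes

All 10 rows have distinct CD values, so CD → (all attributes) holds and CD is a superkey.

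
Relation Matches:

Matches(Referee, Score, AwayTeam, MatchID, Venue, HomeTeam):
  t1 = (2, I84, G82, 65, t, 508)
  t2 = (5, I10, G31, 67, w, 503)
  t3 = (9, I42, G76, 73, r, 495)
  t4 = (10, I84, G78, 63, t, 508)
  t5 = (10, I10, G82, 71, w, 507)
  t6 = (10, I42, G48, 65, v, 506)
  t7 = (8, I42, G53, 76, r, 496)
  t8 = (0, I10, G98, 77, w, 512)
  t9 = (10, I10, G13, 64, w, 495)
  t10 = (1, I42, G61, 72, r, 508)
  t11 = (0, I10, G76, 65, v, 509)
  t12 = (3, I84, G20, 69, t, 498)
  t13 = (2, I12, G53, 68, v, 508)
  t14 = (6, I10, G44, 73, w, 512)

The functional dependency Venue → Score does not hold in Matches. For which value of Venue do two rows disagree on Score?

Venue=t: rows 1, 4, 12 → Score = I84, I84, I84 ✓
Venue=w: rows 2, 5, 8, 9, 14 → Score = I10, I10, I10, I10, I10 ✓
Venue=r: rows 3, 7, 10 → Score = I42, I42, I42 ✓
Venue=v: rows 6, 11, 13 → Score takes values {I42, I10, I12} — violation
The only Venue value with inconsistent Score is Venue=v.

v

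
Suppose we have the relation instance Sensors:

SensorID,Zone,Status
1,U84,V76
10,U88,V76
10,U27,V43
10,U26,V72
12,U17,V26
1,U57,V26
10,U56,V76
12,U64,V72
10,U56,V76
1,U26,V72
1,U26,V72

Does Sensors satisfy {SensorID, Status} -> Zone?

No

(SensorID=1, Status=V76): 1 row → Zone = U84 ✓
(SensorID=10, Status=V76): 3 rows → Zone takes values {U88, U56} — violation
(SensorID=10, Status=V43): 1 row → Zone = U27 ✓
(SensorID=10, Status=V72): 1 row → Zone = U26 ✓
(SensorID=12, Status=V26): 1 row → Zone = U17 ✓
(SensorID=1, Status=V26): 1 row → Zone = U57 ✓
(SensorID=12, Status=V72): 1 row → Zone = U64 ✓
(SensorID=1, Status=V72): 2 rows → Zone = U26, U26 ✓
Two rows agree on {SensorID, Status} but differ on Zone, so {SensorID, Status} -> Zone does not hold.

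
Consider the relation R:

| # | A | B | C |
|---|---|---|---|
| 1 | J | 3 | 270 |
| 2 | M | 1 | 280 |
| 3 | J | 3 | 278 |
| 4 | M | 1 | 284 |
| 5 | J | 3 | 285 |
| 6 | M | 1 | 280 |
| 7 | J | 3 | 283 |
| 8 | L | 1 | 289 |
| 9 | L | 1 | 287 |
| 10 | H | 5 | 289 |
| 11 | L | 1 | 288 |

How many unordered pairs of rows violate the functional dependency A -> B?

0

A=J: all 4 rows agree on B — 0 pairs.
A=M: all 3 rows agree on B — 0 pairs.
A=L: all 3 rows agree on B — 0 pairs.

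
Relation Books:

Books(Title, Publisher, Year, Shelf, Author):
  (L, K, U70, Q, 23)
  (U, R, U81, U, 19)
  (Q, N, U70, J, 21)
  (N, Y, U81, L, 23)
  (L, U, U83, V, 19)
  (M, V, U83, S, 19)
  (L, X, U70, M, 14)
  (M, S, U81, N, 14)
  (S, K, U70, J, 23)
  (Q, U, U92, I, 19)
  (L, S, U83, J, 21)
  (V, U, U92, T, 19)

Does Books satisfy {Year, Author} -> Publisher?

No

(Year=U70, Author=23): 2 rows → Publisher = K, K ✓
(Year=U81, Author=19): 1 row → Publisher = R ✓
(Year=U70, Author=21): 1 row → Publisher = N ✓
(Year=U81, Author=23): 1 row → Publisher = Y ✓
(Year=U83, Author=19): 2 rows → Publisher takes values {U, V} — violation
(Year=U70, Author=14): 1 row → Publisher = X ✓
(Year=U81, Author=14): 1 row → Publisher = S ✓
(Year=U92, Author=19): 2 rows → Publisher = U, U ✓
(Year=U83, Author=21): 1 row → Publisher = S ✓
Two rows agree on {Year, Author} but differ on Publisher, so {Year, Author} -> Publisher does not hold.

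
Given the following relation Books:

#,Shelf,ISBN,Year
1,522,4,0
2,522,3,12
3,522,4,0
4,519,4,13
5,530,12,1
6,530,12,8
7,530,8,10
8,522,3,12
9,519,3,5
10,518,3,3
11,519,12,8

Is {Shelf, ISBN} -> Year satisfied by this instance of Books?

No

(Shelf=522, ISBN=4): rows 1, 3 → Year = 0, 0 ✓
(Shelf=522, ISBN=3): rows 2, 8 → Year = 12, 12 ✓
(Shelf=519, ISBN=4): row 4 → Year = 13 ✓
(Shelf=530, ISBN=12): rows 5, 6 → Year takes values {1, 8} — violation
(Shelf=530, ISBN=8): row 7 → Year = 10 ✓
(Shelf=519, ISBN=3): row 9 → Year = 5 ✓
(Shelf=518, ISBN=3): row 10 → Year = 3 ✓
(Shelf=519, ISBN=12): row 11 → Year = 8 ✓
Two rows agree on {Shelf, ISBN} but differ on Year, so {Shelf, ISBN} -> Year does not hold.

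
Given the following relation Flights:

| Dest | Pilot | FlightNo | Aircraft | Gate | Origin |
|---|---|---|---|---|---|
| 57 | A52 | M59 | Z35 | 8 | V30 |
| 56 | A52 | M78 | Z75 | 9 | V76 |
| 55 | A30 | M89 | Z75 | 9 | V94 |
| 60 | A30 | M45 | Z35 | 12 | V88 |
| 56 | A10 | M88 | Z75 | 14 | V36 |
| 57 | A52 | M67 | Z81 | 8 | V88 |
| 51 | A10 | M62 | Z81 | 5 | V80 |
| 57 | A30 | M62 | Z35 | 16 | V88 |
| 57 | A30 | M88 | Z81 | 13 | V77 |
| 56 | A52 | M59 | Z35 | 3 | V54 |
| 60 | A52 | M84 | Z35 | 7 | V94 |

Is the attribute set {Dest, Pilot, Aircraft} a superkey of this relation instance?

All 11 rows have distinct {Dest, Pilot, Aircraft} values, so {Dest, Pilot, Aircraft} → (all attributes) holds and {Dest, Pilot, Aircraft} is a superkey.

Yes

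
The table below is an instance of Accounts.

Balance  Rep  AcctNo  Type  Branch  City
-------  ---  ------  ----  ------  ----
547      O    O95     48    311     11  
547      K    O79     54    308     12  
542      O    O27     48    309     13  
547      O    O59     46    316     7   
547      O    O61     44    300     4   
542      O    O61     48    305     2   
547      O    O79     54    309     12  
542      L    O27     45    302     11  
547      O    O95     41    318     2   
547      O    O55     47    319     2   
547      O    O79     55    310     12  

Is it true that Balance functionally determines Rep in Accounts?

No

Balance=547: 8 rows → Rep takes values {O, K} — violation
Balance=542: 3 rows → Rep takes values {O, L} — violation
Two rows agree on Balance but differ on Rep, so Balance -> Rep does not hold.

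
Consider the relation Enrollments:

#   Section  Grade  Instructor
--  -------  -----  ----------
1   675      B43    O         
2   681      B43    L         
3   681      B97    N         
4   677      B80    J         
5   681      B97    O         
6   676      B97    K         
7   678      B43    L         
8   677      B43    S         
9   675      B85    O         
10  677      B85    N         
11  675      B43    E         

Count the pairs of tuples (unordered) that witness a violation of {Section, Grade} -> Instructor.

(Section=675, Grade=B43): violating pairs (1,11) — 1 pair.
(Section=681, Grade=B97): violating pairs (3,5) — 1 pair.

2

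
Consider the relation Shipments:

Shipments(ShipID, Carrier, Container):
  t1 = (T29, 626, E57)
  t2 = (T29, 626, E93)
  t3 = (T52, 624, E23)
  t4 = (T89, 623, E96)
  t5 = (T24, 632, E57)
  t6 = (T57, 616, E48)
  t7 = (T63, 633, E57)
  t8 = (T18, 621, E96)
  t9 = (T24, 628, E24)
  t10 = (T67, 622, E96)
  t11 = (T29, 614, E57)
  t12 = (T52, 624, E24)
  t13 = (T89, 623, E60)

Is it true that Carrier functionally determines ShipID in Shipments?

Yes

Carrier=626: rows 1, 2 → ShipID = T29, T29 ✓
Carrier=624: rows 3, 12 → ShipID = T52, T52 ✓
Carrier=623: rows 4, 13 → ShipID = T89, T89 ✓
Carrier=632: row 5 → ShipID = T24 ✓
Carrier=616: row 6 → ShipID = T57 ✓
Carrier=633: row 7 → ShipID = T63 ✓
Carrier=621: row 8 → ShipID = T18 ✓
Carrier=628: row 9 → ShipID = T24 ✓
Carrier=622: row 10 → ShipID = T67 ✓
Carrier=614: row 11 → ShipID = T29 ✓
Every Carrier value is associated with a single ShipID value, so Carrier → ShipID holds.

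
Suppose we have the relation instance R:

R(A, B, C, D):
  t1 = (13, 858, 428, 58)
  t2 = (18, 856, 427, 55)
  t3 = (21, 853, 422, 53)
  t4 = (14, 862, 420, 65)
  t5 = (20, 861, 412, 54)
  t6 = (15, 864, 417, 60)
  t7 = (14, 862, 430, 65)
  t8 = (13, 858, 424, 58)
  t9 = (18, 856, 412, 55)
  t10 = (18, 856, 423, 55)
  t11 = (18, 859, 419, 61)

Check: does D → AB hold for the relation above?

D=58: rows 1, 8 → {A,B} = (13, 858), (13, 858) ✓
D=55: rows 2, 9, 10 → {A,B} = (18, 856), (18, 856), (18, 856) ✓
D=53: row 3 → {A,B} = (21, 853) ✓
D=65: rows 4, 7 → {A,B} = (14, 862), (14, 862) ✓
D=54: row 5 → {A,B} = (20, 861) ✓
D=60: row 6 → {A,B} = (15, 864) ✓
D=61: row 11 → {A,B} = (18, 859) ✓
Every D value is associated with a single AB value, so D → AB holds.

Yes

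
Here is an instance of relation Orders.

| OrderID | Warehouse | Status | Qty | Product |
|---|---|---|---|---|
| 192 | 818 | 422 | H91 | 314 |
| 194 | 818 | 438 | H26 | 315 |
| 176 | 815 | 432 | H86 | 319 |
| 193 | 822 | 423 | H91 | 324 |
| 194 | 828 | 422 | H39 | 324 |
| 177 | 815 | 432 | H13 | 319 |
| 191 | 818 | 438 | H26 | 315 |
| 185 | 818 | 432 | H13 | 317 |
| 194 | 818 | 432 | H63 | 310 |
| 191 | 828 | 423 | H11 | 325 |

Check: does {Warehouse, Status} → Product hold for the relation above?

No

(Warehouse=818, Status=422): 1 row → Product = 314 ✓
(Warehouse=818, Status=438): 2 rows → Product = 315, 315 ✓
(Warehouse=815, Status=432): 2 rows → Product = 319, 319 ✓
(Warehouse=822, Status=423): 1 row → Product = 324 ✓
(Warehouse=828, Status=422): 1 row → Product = 324 ✓
(Warehouse=818, Status=432): 2 rows → Product takes values {317, 310} — violation
(Warehouse=828, Status=423): 1 row → Product = 325 ✓
Two rows agree on {Warehouse, Status} but differ on Product, so {Warehouse, Status} → Product does not hold.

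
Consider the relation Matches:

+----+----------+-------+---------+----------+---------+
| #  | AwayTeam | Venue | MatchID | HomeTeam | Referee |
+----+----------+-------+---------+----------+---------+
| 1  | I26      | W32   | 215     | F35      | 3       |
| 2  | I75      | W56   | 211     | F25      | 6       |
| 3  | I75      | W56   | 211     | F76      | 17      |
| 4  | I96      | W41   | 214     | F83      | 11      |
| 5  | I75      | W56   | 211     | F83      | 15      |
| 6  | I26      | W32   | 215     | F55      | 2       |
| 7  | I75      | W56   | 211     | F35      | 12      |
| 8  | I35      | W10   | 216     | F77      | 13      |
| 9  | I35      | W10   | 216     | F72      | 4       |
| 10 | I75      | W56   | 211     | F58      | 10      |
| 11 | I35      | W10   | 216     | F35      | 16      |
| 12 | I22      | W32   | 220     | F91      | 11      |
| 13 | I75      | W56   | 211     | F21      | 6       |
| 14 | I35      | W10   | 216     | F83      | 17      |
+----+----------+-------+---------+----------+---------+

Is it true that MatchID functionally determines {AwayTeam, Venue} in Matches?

MatchID=215: rows 1, 6 → {AwayTeam,Venue} = (I26, W32), (I26, W32) ✓
MatchID=211: rows 2, 3, 5, 7, 10, 13 → {AwayTeam,Venue} = (I75, W56), (I75, W56), (I75, W56), (I75, W56), (I75, W56), (I75, W56) ✓
MatchID=214: row 4 → {AwayTeam,Venue} = (I96, W41) ✓
MatchID=216: rows 8, 9, 11, 14 → {AwayTeam,Venue} = (I35, W10), (I35, W10), (I35, W10), (I35, W10) ✓
MatchID=220: row 12 → {AwayTeam,Venue} = (I22, W32) ✓
Every MatchID value is associated with a single {AwayTeam, Venue} value, so MatchID -> {AwayTeam, Venue} holds.

Yes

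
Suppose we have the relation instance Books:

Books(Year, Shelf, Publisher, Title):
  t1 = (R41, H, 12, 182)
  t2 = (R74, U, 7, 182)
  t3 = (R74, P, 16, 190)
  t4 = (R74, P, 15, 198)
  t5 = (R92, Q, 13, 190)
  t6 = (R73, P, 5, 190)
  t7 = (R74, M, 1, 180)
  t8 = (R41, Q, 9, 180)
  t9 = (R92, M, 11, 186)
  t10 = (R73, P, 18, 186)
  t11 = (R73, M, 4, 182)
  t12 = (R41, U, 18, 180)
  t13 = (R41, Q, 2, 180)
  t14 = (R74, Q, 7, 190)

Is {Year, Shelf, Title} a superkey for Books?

Rows 8 and 13 have the same {Year, Shelf, Title} value (Year=R41, Shelf=Q, Title=180) but are distinct tuples, so {Year, Shelf, Title} does not determine every attribute — not a superkey.

No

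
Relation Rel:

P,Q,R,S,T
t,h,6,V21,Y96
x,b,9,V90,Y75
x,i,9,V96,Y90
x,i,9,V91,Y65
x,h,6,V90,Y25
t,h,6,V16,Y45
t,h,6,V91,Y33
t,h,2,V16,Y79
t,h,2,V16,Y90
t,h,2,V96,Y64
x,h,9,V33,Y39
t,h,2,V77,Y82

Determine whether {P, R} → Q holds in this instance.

No

(P=t, R=6): 3 rows → Q = h, h, h ✓
(P=x, R=9): 4 rows → Q takes values {b, i, h} — violation
(P=x, R=6): 1 row → Q = h ✓
(P=t, R=2): 4 rows → Q = h, h, h, h ✓
Two rows agree on {P, R} but differ on Q, so {P, R} → Q does not hold.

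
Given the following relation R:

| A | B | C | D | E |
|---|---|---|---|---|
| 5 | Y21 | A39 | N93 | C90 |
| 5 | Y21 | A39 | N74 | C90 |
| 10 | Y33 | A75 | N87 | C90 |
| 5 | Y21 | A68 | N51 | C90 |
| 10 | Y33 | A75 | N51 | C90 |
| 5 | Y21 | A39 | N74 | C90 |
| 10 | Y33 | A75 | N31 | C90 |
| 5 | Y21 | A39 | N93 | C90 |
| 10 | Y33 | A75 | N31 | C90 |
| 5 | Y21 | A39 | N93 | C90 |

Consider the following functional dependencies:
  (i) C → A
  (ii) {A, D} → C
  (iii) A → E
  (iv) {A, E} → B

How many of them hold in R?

4

(i) C → A: every LHS value maps to a single RHS value — holds.
(ii) {A, D} → C: every LHS value maps to a single RHS value — holds.
(iii) A → E: every LHS value maps to a single RHS value — holds.
(iv) {A, E} → B: every LHS value maps to a single RHS value — holds.
4 of the 4 dependencies hold.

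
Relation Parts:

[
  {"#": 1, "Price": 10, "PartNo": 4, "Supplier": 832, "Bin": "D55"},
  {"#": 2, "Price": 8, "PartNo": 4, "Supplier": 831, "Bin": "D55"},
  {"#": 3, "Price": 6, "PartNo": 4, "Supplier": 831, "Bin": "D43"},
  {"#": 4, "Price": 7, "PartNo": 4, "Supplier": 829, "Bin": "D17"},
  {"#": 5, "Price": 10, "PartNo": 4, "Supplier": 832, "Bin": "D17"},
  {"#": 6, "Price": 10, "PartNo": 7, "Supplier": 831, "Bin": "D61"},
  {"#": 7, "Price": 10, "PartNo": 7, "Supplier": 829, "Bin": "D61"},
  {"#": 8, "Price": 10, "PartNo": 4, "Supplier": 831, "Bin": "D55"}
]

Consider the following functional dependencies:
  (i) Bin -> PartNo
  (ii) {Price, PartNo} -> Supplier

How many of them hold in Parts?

1

(i) Bin -> PartNo: every LHS value maps to a single RHS value — holds.
(ii) {Price, PartNo} -> Supplier: (Price=10, PartNo=4): rows 1, 5, 8 → Supplier takes values {832, 831} — violation; (Price=10, PartNo=7): rows 6, 7 → Supplier takes values {831, 829} — violation — fails.
1 of the 2 dependencies holds.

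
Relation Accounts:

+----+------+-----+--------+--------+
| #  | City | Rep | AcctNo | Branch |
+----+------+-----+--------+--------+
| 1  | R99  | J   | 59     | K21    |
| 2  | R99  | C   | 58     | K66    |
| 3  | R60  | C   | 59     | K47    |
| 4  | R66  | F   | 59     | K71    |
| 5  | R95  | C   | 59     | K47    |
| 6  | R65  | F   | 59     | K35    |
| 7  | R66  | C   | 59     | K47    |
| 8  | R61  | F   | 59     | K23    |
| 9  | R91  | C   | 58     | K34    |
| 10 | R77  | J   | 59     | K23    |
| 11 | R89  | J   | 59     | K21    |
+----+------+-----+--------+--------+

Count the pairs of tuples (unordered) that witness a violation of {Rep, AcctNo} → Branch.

(Rep=J, AcctNo=59): violating pairs (1,10), (10,11) — 2 pairs.
(Rep=C, AcctNo=58): violating pairs (2,9) — 1 pair.
(Rep=C, AcctNo=59): all 3 rows agree on Branch — 0 pairs.
(Rep=F, AcctNo=59): violating pairs (4,6), (4,8), (6,8) — 3 pairs.

6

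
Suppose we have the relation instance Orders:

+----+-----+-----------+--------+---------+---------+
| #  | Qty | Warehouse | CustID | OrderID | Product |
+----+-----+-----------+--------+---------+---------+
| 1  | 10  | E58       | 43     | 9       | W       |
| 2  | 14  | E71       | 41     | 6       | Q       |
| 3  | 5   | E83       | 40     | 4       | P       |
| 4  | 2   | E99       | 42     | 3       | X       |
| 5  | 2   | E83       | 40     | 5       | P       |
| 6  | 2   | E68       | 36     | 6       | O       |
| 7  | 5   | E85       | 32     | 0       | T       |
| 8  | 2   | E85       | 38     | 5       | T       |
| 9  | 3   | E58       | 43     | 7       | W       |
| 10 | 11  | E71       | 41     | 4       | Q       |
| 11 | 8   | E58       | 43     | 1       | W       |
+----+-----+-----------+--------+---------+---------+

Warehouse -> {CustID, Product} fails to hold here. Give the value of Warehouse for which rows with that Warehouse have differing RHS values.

Warehouse=E58: rows 1, 9, 11 → {CustID,Product} = (43, W), (43, W), (43, W) ✓
Warehouse=E71: rows 2, 10 → {CustID,Product} = (41, Q), (41, Q) ✓
Warehouse=E83: rows 3, 5 → {CustID,Product} = (40, P), (40, P) ✓
Warehouse=E99: row 4 → {CustID,Product} = (42, X) ✓
Warehouse=E68: row 6 → {CustID,Product} = (36, O) ✓
Warehouse=E85: rows 7, 8 → {CustID,Product} takes values {(32, T), (38, T)} — violation
The only Warehouse value with inconsistent RHS is Warehouse=E85.

E85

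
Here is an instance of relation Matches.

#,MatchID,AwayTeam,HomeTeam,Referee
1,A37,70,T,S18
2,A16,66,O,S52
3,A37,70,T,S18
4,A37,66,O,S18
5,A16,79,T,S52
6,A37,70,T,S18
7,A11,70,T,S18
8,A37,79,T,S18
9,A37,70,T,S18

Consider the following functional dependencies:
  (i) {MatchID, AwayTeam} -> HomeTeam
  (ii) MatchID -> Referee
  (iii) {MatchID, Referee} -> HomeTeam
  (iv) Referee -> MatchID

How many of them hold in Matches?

2

(i) {MatchID, AwayTeam} -> HomeTeam: every LHS value maps to a single RHS value — holds.
(ii) MatchID -> Referee: every LHS value maps to a single RHS value — holds.
(iii) {MatchID, Referee} -> HomeTeam: (MatchID=A37, Referee=S18): rows 1, 3, 4, 6, 8, 9 → HomeTeam takes values {T, O} — violation; (MatchID=A16, Referee=S52): rows 2, 5 → HomeTeam takes values {O, T} — violation — fails.
(iv) Referee -> MatchID: Referee=S18: rows 1, 3, 4, 6, 7, 8, 9 → MatchID takes values {A37, A11} — violation — fails.
2 of the 4 dependencies hold.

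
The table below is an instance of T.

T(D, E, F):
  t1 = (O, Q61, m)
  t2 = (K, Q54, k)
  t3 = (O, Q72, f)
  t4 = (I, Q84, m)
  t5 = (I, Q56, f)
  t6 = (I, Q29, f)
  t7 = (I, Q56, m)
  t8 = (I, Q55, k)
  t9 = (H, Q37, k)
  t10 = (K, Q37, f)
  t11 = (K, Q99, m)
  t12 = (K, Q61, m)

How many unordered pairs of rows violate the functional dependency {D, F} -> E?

(D=I, F=m): violating pairs (4,7) — 1 pair.
(D=I, F=f): violating pairs (5,6) — 1 pair.
(D=K, F=m): violating pairs (11,12) — 1 pair.

3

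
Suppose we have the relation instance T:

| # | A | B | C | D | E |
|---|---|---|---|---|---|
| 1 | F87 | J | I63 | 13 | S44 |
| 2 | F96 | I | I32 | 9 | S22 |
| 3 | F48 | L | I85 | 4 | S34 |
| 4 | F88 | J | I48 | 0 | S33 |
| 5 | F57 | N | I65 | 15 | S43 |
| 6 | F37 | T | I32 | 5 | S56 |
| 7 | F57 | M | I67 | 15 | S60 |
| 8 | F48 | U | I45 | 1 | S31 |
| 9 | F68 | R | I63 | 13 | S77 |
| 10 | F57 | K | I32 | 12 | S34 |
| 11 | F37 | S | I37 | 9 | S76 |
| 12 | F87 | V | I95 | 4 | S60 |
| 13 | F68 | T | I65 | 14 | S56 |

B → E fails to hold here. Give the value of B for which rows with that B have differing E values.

B=J: rows 1, 4 → E takes values {S44, S33} — violation
B=I: row 2 → E = S22 ✓
B=L: row 3 → E = S34 ✓
B=N: row 5 → E = S43 ✓
B=T: rows 6, 13 → E = S56, S56 ✓
B=M: row 7 → E = S60 ✓
B=U: row 8 → E = S31 ✓
B=R: row 9 → E = S77 ✓
B=K: row 10 → E = S34 ✓
B=S: row 11 → E = S76 ✓
B=V: row 12 → E = S60 ✓
The only B value with inconsistent E is B=J.

J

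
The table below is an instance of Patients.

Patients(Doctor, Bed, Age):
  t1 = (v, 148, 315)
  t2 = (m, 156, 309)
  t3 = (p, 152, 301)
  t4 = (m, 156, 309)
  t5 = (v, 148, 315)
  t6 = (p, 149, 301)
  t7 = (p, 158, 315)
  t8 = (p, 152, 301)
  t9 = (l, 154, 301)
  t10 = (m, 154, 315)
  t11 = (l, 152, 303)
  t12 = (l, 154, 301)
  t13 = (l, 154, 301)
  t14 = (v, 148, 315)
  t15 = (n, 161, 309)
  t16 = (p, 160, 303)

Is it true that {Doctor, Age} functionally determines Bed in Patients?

No

(Doctor=v, Age=315): rows 1, 5, 14 → Bed = 148, 148, 148 ✓
(Doctor=m, Age=309): rows 2, 4 → Bed = 156, 156 ✓
(Doctor=p, Age=301): rows 3, 6, 8 → Bed takes values {152, 149} — violation
(Doctor=p, Age=315): row 7 → Bed = 158 ✓
(Doctor=l, Age=301): rows 9, 12, 13 → Bed = 154, 154, 154 ✓
(Doctor=m, Age=315): row 10 → Bed = 154 ✓
(Doctor=l, Age=303): row 11 → Bed = 152 ✓
(Doctor=n, Age=309): row 15 → Bed = 161 ✓
(Doctor=p, Age=303): row 16 → Bed = 160 ✓
Two rows agree on {Doctor, Age} but differ on Bed, so {Doctor, Age} -> Bed does not hold.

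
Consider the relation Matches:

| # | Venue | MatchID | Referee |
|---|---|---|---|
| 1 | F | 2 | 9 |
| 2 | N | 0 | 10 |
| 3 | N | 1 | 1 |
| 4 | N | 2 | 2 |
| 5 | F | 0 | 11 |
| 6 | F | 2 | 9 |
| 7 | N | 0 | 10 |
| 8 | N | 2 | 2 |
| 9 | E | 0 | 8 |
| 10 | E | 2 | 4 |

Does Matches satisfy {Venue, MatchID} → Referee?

(Venue=F, MatchID=2): rows 1, 6 → Referee = 9, 9 ✓
(Venue=N, MatchID=0): rows 2, 7 → Referee = 10, 10 ✓
(Venue=N, MatchID=1): row 3 → Referee = 1 ✓
(Venue=N, MatchID=2): rows 4, 8 → Referee = 2, 2 ✓
(Venue=F, MatchID=0): row 5 → Referee = 11 ✓
(Venue=E, MatchID=0): row 9 → Referee = 8 ✓
(Venue=E, MatchID=2): row 10 → Referee = 4 ✓
Every {Venue, MatchID} value is associated with a single Referee value, so {Venue, MatchID} → Referee holds.

Yes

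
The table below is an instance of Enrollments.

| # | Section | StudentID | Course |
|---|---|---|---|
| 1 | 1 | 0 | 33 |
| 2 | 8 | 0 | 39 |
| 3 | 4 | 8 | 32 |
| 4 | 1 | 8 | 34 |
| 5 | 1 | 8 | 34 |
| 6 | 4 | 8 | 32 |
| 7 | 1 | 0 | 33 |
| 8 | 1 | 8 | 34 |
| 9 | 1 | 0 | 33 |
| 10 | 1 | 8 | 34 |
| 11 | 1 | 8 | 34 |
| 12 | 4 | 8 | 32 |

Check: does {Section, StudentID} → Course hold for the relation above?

(Section=1, StudentID=0): rows 1, 7, 9 → Course = 33, 33, 33 ✓
(Section=8, StudentID=0): row 2 → Course = 39 ✓
(Section=4, StudentID=8): rows 3, 6, 12 → Course = 32, 32, 32 ✓
(Section=1, StudentID=8): rows 4, 5, 8, 10, 11 → Course = 34, 34, 34, 34, 34 ✓
Every {Section, StudentID} value is associated with a single Course value, so {Section, StudentID} → Course holds.

Yes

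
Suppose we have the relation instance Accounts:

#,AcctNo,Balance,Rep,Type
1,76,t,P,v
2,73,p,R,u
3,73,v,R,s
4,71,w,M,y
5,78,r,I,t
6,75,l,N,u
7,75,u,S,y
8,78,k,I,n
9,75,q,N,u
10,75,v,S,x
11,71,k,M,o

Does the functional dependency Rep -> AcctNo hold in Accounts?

Yes

Rep=P: row 1 → AcctNo = 76 ✓
Rep=R: rows 2, 3 → AcctNo = 73, 73 ✓
Rep=M: rows 4, 11 → AcctNo = 71, 71 ✓
Rep=I: rows 5, 8 → AcctNo = 78, 78 ✓
Rep=N: rows 6, 9 → AcctNo = 75, 75 ✓
Rep=S: rows 7, 10 → AcctNo = 75, 75 ✓
Every Rep value is associated with a single AcctNo value, so Rep -> AcctNo holds.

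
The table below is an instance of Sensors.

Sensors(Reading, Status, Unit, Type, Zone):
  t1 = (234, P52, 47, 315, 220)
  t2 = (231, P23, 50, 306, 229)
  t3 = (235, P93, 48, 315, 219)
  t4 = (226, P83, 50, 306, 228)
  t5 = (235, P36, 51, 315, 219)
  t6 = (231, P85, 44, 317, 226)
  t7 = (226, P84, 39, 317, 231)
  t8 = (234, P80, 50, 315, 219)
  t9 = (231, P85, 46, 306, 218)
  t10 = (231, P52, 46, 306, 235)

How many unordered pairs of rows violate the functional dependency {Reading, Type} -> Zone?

(Reading=234, Type=315): violating pairs (1,8) — 1 pair.
(Reading=231, Type=306): violating pairs (2,9), (2,10), (9,10) — 3 pairs.
(Reading=235, Type=315): all 2 rows agree on Zone — 0 pairs.

4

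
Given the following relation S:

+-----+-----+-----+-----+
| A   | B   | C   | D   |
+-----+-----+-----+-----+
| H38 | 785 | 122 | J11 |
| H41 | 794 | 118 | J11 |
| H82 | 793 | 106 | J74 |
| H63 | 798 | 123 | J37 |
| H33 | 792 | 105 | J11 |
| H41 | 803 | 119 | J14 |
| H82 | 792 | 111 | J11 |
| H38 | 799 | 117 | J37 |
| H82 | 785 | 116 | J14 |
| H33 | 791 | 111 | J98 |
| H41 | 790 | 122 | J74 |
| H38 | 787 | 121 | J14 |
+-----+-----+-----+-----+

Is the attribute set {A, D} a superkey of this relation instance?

All 12 rows have distinct {A, D} values, so {A, D} → (all attributes) holds and {A, D} is a superkey.

Yes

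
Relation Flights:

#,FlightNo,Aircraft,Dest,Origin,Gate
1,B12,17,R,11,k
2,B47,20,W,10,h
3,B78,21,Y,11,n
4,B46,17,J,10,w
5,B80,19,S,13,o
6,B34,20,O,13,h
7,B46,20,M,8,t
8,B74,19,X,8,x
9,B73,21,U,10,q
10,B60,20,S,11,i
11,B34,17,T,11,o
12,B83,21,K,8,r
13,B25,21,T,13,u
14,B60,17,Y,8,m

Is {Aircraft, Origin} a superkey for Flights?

No

Rows 1 and 11 have the same {Aircraft, Origin} value (Aircraft=17, Origin=11) but are distinct tuples, so {Aircraft, Origin} does not determine every attribute — not a superkey.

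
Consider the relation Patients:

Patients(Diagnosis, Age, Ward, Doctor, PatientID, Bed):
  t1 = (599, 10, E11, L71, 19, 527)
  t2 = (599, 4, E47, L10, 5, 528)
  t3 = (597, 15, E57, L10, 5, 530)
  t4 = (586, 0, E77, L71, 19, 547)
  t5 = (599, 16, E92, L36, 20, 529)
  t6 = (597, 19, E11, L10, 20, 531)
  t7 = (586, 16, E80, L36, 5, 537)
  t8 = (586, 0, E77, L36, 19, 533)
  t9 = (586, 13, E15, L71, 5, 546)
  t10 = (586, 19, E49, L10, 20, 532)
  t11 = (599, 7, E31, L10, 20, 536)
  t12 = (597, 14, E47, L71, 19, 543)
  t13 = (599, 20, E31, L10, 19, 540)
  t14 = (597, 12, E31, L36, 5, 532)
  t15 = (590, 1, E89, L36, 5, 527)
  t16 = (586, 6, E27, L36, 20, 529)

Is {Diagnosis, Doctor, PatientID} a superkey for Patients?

All 16 rows have distinct {Diagnosis, Doctor, PatientID} values, so {Diagnosis, Doctor, PatientID} → (all attributes) holds and {Diagnosis, Doctor, PatientID} is a superkey.

Yes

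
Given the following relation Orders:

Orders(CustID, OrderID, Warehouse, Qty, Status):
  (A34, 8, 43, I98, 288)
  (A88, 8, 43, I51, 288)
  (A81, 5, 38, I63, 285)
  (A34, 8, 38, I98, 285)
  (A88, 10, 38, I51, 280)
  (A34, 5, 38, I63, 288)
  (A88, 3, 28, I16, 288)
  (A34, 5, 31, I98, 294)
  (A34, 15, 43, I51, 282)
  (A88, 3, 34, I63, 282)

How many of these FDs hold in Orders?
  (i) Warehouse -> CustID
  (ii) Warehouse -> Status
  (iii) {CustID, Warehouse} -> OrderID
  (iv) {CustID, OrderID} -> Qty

0

(i) Warehouse -> CustID: Warehouse=43: 3 rows → CustID takes values {A34, A88} — violation; Warehouse=38: 4 rows → CustID takes values {A81, A34, A88} — violation — fails.
(ii) Warehouse -> Status: Warehouse=43: 3 rows → Status takes values {288, 282} — violation; Warehouse=38: 4 rows → Status takes values {285, 280, 288} — violation — fails.
(iii) {CustID, Warehouse} -> OrderID: (CustID=A34, Warehouse=43): 2 rows → OrderID takes values {8, 15} — violation; (CustID=A34, Warehouse=38): 2 rows → OrderID takes values {8, 5} — violation — fails.
(iv) {CustID, OrderID} -> Qty: (CustID=A34, OrderID=5): 2 rows → Qty takes values {I63, I98} — violation; (CustID=A88, OrderID=3): 2 rows → Qty takes values {I16, I63} — violation — fails.
None of the 4 dependencies hold.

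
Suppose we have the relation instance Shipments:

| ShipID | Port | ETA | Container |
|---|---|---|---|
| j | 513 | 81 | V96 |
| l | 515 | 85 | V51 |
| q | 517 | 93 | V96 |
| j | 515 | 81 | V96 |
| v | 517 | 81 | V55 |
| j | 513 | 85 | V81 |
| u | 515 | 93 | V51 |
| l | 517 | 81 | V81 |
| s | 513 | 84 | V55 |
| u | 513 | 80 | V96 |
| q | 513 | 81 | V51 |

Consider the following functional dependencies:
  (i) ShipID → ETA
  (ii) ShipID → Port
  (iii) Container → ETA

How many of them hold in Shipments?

(i) ShipID → ETA: ShipID=j: 3 rows → ETA takes values {81, 85} — violation; ShipID=l: 2 rows → ETA takes values {85, 81} — violation; ShipID=q: 2 rows → ETA takes values {93, 81} — violation; ShipID=u: 2 rows → ETA takes values {93, 80} — violation — fails.
(ii) ShipID → Port: ShipID=j: 3 rows → Port takes values {513, 515} — violation; ShipID=l: 2 rows → Port takes values {515, 517} — violation; ShipID=q: 2 rows → Port takes values {517, 513} — violation; ShipID=u: 2 rows → Port takes values {515, 513} — violation — fails.
(iii) Container → ETA: Container=V96: 4 rows → ETA takes values {81, 93, 80} — violation; Container=V51: 3 rows → ETA takes values {85, 93, 81} — violation; Container=V55: 2 rows → ETA takes values {81, 84} — violation; Container=V81: 2 rows → ETA takes values {85, 81} — violation — fails.
None of the 3 dependencies hold.

0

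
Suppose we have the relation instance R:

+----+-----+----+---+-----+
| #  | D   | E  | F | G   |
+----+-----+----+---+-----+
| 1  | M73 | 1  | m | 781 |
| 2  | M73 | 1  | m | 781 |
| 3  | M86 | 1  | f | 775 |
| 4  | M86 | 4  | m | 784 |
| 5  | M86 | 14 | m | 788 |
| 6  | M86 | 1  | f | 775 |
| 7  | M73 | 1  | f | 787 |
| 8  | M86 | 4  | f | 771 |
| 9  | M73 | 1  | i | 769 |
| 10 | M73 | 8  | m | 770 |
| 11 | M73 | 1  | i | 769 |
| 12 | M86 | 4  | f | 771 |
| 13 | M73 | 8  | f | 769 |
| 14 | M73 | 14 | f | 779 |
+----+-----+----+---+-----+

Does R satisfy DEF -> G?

(D=M73, E=1, F=m): rows 1, 2 → G = 781, 781 ✓
(D=M86, E=1, F=f): rows 3, 6 → G = 775, 775 ✓
(D=M86, E=4, F=m): row 4 → G = 784 ✓
(D=M86, E=14, F=m): row 5 → G = 788 ✓
(D=M73, E=1, F=f): row 7 → G = 787 ✓
(D=M86, E=4, F=f): rows 8, 12 → G = 771, 771 ✓
(D=M73, E=1, F=i): rows 9, 11 → G = 769, 769 ✓
(D=M73, E=8, F=m): row 10 → G = 770 ✓
(D=M73, E=8, F=f): row 13 → G = 769 ✓
(D=M73, E=14, F=f): row 14 → G = 779 ✓
Every DEF value is associated with a single G value, so DEF -> G holds.

Yes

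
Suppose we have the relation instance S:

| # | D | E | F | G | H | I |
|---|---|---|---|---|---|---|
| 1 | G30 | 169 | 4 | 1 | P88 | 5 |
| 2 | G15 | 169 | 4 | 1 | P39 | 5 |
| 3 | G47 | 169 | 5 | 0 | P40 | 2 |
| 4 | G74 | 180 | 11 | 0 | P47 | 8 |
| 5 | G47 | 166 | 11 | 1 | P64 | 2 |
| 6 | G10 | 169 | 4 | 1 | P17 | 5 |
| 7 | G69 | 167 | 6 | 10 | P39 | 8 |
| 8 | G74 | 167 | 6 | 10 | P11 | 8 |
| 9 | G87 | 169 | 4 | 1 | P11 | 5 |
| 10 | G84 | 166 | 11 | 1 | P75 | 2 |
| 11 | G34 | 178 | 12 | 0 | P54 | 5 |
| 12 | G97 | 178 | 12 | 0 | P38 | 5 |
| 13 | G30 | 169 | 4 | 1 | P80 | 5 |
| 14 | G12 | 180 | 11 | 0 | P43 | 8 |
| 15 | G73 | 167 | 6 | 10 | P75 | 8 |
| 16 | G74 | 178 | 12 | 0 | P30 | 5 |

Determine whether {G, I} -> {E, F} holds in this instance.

(G=1, I=5): rows 1, 2, 6, 9, 13 → {E,F} = (169, 4), (169, 4), (169, 4), (169, 4), (169, 4) ✓
(G=0, I=2): row 3 → {E,F} = (169, 5) ✓
(G=0, I=8): rows 4, 14 → {E,F} = (180, 11), (180, 11) ✓
(G=1, I=2): rows 5, 10 → {E,F} = (166, 11), (166, 11) ✓
(G=10, I=8): rows 7, 8, 15 → {E,F} = (167, 6), (167, 6), (167, 6) ✓
(G=0, I=5): rows 11, 12, 16 → {E,F} = (178, 12), (178, 12), (178, 12) ✓
Every {G, I} value is associated with a single {E, F} value, so {G, I} -> {E, F} holds.

Yes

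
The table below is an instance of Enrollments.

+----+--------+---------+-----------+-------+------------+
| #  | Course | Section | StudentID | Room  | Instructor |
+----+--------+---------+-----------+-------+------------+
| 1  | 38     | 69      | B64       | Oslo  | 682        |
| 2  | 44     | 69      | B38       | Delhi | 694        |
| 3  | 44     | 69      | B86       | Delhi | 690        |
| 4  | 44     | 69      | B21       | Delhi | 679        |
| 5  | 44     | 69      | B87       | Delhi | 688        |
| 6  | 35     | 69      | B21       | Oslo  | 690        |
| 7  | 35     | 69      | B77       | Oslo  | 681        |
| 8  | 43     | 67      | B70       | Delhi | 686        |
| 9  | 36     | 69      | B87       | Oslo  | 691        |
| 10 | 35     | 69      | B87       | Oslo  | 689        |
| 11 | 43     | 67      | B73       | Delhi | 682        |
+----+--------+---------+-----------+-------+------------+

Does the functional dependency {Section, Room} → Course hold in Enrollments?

No

(Section=69, Room=Oslo): rows 1, 6, 7, 9, 10 → Course takes values {38, 35, 36} — violation
(Section=69, Room=Delhi): rows 2, 3, 4, 5 → Course = 44, 44, 44, 44 ✓
(Section=67, Room=Delhi): rows 8, 11 → Course = 43, 43 ✓
Two rows agree on {Section, Room} but differ on Course, so {Section, Room} → Course does not hold.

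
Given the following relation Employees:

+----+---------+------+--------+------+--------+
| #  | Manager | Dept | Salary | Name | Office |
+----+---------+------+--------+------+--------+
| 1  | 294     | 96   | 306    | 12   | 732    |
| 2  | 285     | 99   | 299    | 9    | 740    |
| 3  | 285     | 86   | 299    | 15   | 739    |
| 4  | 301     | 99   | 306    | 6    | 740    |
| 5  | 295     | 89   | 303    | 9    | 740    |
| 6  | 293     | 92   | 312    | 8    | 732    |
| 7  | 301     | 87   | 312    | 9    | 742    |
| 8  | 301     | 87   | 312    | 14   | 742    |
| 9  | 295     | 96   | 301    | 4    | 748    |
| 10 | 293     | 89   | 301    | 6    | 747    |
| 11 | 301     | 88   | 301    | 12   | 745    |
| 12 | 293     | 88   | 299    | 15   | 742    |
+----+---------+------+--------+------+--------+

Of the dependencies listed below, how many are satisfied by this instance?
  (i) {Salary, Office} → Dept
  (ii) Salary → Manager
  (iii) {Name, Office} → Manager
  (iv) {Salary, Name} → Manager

(i) {Salary, Office} → Dept: every LHS value maps to a single RHS value — holds.
(ii) Salary → Manager: Salary=306: rows 1, 4 → Manager takes values {294, 301} — violation; Salary=299: rows 2, 3, 12 → Manager takes values {285, 293} — violation; Salary=312: rows 6, 7, 8 → Manager takes values {293, 301} — violation; Salary=301: rows 9, 10, 11 → Manager takes values {295, 293, 301} — violation — fails.
(iii) {Name, Office} → Manager: (Name=9, Office=740): rows 2, 5 → Manager takes values {285, 295} — violation — fails.
(iv) {Salary, Name} → Manager: (Salary=299, Name=15): rows 3, 12 → Manager takes values {285, 293} — violation — fails.
1 of the 4 dependencies holds.

1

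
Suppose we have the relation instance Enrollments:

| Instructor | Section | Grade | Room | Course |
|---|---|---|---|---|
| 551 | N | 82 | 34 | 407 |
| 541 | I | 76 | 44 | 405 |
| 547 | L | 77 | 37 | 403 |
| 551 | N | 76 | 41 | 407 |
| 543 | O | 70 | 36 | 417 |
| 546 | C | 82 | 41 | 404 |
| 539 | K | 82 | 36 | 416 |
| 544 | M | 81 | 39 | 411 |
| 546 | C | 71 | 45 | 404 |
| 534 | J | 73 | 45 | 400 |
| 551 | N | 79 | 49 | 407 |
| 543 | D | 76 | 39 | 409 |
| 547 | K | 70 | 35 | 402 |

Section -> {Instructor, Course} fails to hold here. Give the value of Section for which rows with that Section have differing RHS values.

K

Section=N: 3 rows → {Instructor,Course} = (551, 407), (551, 407), (551, 407) ✓
Section=I: 1 row → {Instructor,Course} = (541, 405) ✓
Section=L: 1 row → {Instructor,Course} = (547, 403) ✓
Section=O: 1 row → {Instructor,Course} = (543, 417) ✓
Section=C: 2 rows → {Instructor,Course} = (546, 404), (546, 404) ✓
Section=K: 2 rows → {Instructor,Course} takes values {(539, 416), (547, 402)} — violation
Section=M: 1 row → {Instructor,Course} = (544, 411) ✓
Section=J: 1 row → {Instructor,Course} = (534, 400) ✓
Section=D: 1 row → {Instructor,Course} = (543, 409) ✓
The only Section value with inconsistent RHS is Section=K.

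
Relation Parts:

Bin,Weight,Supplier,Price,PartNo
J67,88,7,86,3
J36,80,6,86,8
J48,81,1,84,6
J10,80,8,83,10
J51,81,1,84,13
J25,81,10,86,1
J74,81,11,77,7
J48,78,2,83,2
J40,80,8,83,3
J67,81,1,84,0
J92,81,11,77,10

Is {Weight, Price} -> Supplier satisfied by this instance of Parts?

(Weight=88, Price=86): 1 row → Supplier = 7 ✓
(Weight=80, Price=86): 1 row → Supplier = 6 ✓
(Weight=81, Price=84): 3 rows → Supplier = 1, 1, 1 ✓
(Weight=80, Price=83): 2 rows → Supplier = 8, 8 ✓
(Weight=81, Price=86): 1 row → Supplier = 10 ✓
(Weight=81, Price=77): 2 rows → Supplier = 11, 11 ✓
(Weight=78, Price=83): 1 row → Supplier = 2 ✓
Every {Weight, Price} value is associated with a single Supplier value, so {Weight, Price} -> Supplier holds.

Yes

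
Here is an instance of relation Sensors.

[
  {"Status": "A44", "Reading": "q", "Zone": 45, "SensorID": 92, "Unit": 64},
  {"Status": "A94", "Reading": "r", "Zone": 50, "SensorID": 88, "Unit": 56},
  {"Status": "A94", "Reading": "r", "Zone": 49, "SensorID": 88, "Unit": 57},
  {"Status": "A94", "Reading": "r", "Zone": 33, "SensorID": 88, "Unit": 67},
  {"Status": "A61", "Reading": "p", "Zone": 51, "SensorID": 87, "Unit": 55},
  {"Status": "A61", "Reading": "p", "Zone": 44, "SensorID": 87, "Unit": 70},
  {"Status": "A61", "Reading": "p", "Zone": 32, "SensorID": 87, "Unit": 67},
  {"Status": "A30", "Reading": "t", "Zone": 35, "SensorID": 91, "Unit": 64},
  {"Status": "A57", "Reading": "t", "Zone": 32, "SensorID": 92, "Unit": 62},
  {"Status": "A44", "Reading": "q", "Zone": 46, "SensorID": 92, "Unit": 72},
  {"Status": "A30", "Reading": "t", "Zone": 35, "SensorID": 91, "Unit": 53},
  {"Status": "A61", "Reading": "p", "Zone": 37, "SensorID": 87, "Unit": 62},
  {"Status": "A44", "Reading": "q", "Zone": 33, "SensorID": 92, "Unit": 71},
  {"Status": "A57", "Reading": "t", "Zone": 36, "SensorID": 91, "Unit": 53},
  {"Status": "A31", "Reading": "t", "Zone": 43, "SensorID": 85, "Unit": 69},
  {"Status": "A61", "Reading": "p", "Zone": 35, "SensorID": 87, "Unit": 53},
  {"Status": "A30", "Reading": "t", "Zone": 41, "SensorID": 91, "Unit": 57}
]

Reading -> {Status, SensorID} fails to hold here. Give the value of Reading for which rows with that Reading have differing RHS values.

t

Reading=q: 3 rows → {Status,SensorID} = (A44, 92), (A44, 92), (A44, 92) ✓
Reading=r: 3 rows → {Status,SensorID} = (A94, 88), (A94, 88), (A94, 88) ✓
Reading=p: 5 rows → {Status,SensorID} = (A61, 87), (A61, 87), (A61, 87), (A61, 87), (A61, 87) ✓
Reading=t: 6 rows → {Status,SensorID} takes values {(A30, 91), (A57, 92), (A57, 91), (A31, 85)} — violation
The only Reading value with inconsistent RHS is Reading=t.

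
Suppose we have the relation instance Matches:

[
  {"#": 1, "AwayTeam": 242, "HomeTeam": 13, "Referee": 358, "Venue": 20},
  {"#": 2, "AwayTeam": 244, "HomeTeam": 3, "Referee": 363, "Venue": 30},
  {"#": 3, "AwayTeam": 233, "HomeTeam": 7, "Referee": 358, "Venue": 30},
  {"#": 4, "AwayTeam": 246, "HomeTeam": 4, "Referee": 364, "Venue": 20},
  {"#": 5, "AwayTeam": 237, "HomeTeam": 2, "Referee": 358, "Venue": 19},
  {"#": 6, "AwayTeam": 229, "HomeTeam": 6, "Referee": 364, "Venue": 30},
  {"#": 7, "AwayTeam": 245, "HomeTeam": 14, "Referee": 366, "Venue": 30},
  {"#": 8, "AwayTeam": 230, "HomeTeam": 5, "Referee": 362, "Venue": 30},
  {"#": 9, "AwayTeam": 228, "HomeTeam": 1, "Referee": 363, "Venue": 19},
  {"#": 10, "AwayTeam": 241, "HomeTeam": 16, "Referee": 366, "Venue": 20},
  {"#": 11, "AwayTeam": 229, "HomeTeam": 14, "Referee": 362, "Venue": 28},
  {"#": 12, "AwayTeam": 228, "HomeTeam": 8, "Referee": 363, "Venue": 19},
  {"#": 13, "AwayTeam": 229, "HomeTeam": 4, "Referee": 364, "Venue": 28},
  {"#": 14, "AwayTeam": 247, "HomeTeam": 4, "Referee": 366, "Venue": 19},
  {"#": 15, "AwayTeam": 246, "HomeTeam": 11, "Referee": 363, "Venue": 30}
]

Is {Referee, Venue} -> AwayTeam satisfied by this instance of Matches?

No

(Referee=358, Venue=20): row 1 → AwayTeam = 242 ✓
(Referee=363, Venue=30): rows 2, 15 → AwayTeam takes values {244, 246} — violation
(Referee=358, Venue=30): row 3 → AwayTeam = 233 ✓
(Referee=364, Venue=20): row 4 → AwayTeam = 246 ✓
(Referee=358, Venue=19): row 5 → AwayTeam = 237 ✓
(Referee=364, Venue=30): row 6 → AwayTeam = 229 ✓
(Referee=366, Venue=30): row 7 → AwayTeam = 245 ✓
(Referee=362, Venue=30): row 8 → AwayTeam = 230 ✓
(Referee=363, Venue=19): rows 9, 12 → AwayTeam = 228, 228 ✓
(Referee=366, Venue=20): row 10 → AwayTeam = 241 ✓
(Referee=362, Venue=28): row 11 → AwayTeam = 229 ✓
(Referee=364, Venue=28): row 13 → AwayTeam = 229 ✓
(Referee=366, Venue=19): row 14 → AwayTeam = 247 ✓
Two rows agree on {Referee, Venue} but differ on AwayTeam, so {Referee, Venue} -> AwayTeam does not hold.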